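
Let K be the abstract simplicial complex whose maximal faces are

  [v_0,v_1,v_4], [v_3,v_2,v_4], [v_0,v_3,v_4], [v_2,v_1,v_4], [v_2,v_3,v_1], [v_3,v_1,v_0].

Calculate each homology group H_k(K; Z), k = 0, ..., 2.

H_0 = Z,  H_1 = 0,  H_2 = Z.

K has 5 vertices, 9 edges, 6 triangles.
rank ∂_0 = 0, rank ∂_1 = 4 ⇒ b_0 = 5 − 0 − 4 = 1; all invariant factors of ∂_1 are 1 so no torsion. So H_0 ≅ Z.
rank ∂_1 = 4, rank ∂_2 = 5 ⇒ b_1 = 9 − 4 − 5 = 0; all invariant factors of ∂_2 are 1 so no torsion. So H_1 ≅ 0.
rank ∂_2 = 5, rank ∂_3 = 0 ⇒ b_2 = 6 − 5 − 0 = 1. So H_2 ≅ Z.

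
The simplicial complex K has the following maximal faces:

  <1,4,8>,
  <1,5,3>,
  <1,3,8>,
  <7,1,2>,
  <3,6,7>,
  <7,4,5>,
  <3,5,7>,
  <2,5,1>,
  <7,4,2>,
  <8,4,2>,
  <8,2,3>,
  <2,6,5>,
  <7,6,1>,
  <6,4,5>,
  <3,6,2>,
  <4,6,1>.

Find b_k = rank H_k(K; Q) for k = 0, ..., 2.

b_0 = 1, b_1 = 2, b_2 = 1.

Take the total order 1 < 2 < 3 < 4 < 5 < 6 < 7 < 8 on the vertex set. Then K (dimension 2) consists of the simplices:

  0-simplices (8): [1], [2], [3], [4], [5], [6], [7], [8]
  1-simplices (24): (24 of them)
  2-simplices (16): [1,2,5], [1,2,7], [1,3,5], [1,3,8], [1,4,6], [1,4,8], [1,6,7], [2,3,6], [2,3,8], [2,4,7], [2,4,8], [2,5,6], [3,5,7], [3,6,7], [4,5,6], [4,5,7]

giving chain groups C_0 ≅ Z^8, C_1 ≅ Z^24, C_2 ≅ Z^16.

The boundary map ∂_1: C_1 → C_0 is given by ∂[p,q] = [q] − [p]. For instance
  ∂[1,2] = [2] − [1].
This gives a 8×24 integer matrix of rank 7; reducing to Smith normal form yields diagonal entries (1,1,1,1,1,1,1).

The boundary map ∂_2: C_2 → C_1 maps a triangle to the signed sum of its edges. For instance
  ∂[4,5,6] = [5,6] − [4,6] + [4,5],
  ∂[1,6,7] = [6,7] − [1,7] + [1,6].
The resulting 24×16 matrix has rank 15, and its Smith normal form has invariant factors (1,1,1,1,1,1,1,1,1,1,1,1,1,1,1).

Now H_k = ker ∂_k / im ∂_{k+1}, so:

  H_0: rank C_0 − rank ∂_1 = 8 − 7 = 1, and the invariant factors of ∂_1 are all 1, so H_0 = Z.
  H_1: rank ker ∂_1 − rank ∂_2 = (24 − 7) − 15 = 2, and the invariant factors of ∂_2 are all 1, so H_1 = Z^2.
  H_2: rank ker ∂_2 − rank ∂_3 = (16 − 15) − 0 = 1, and there is no ∂_3, so H_2 = Z.

(K is a triangulation of the torus T^2.)

Hence the Betti numbers are b_0 = 1, b_1 = 2, b_2 = 1.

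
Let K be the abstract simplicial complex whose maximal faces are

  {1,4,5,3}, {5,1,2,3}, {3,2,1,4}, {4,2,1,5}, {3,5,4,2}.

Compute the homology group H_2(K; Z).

H_2 ≅ 0.

Order the vertices as 1 < 2 < 3 < 4 < 5. Listing each simplex with vertices in this order, K has dimension 3 with simplices:

  0-simplices (5): [1], [2], [3], [4], [5]
  1-simplices (10): [1,2], [1,3], [1,4], [1,5], [2,3], [2,4], [2,5], [3,4], [3,5], [4,5]
  2-simplices (10): [1,2,3], [1,2,4], [1,2,5], [1,3,4], [1,3,5], [1,4,5], [2,3,4], [2,3,5], [2,4,5], [3,4,5]
  3-simplices (5): [1,2,3,4], [1,2,3,5], [1,2,4,5], [1,3,4,5], [2,3,4,5]

so the chain groups are C_0 ≅ Z^5, C_1 ≅ Z^10, C_2 ≅ Z^10, C_3 ≅ Z^5.

Boundary ∂_1: C_1 → C_0 sends each edge [p,q] (with p < q) to q − p. For instance
  ∂[1,5] = [5] − [1].
The resulting 5×10 matrix has rank 4, and its Smith normal form has invariant factors (1,1,1,1).

The boundary map ∂_2: C_2 → C_1 maps a triangle to the signed sum of its edges. For instance
  ∂[1,2,4] = [2,4] − [1,4] + [1,2],
  ∂[1,2,3] = [2,3] − [1,3] + [1,2].
The resulting 10×10 matrix has rank 6, and its Smith normal form has invariant factors (1,1,1,1,1,1).

∂_3: C_3 → C_2 sends each 3-simplex σ to the alternating sum Σ_i (−1)^i (σ with its i-th vertex removed). For instance
  ∂[1,3,4,5] = [3,4,5] − [1,4,5] + [1,3,5] − [1,3,4],
  ∂[2,3,4,5] = [3,4,5] − [2,4,5] + [2,3,5] − [2,3,4].
As a 10×5 matrix over Z this has rank 4, with invariant factors (1,1,1,1).

Computing H_k = (kernel of ∂_k) / (image of ∂_{k+1}):

  H_2: rank ker ∂_2 − rank ∂_3 = (10 − 6) − 4 = 0, and the invariant factors of ∂_3 are all 1, so H_2 ≅ 0.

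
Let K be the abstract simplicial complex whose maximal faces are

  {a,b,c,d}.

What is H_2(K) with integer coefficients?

Take the total order a < b < c < d on the vertex set. Then K (dimension 3) consists of the simplices:

  0-simplices (4): a, b, c, d
  1-simplices (6): ab, ac, ad, bc, bd, cd
  2-simplices (4): abc, abd, acd, bcd
  3-simplices (1): abcd

Hence C_0 ≅ Z^4, C_1 ≅ Z^6, C_2 ≅ Z^4, C_3 ≅ Z^1.

The boundary map ∂_1: C_1 → C_0 maps an edge to its endpoints' difference, ∂[p,q] = q − p.
This gives a 4×6 integer matrix of rank 3; reducing to Smith normal form yields diagonal entries (1,1,1).

The boundary map ∂_2: C_2 → C_1 sends each 2-simplex [p,q,r] to [q,r] − [p,r] + [p,q]. For instance
  ∂abd = bd − ad + ab,
  ∂abc = bc − ac + ab.
The resulting 6×4 matrix has rank 3, and its Smith normal form has invariant factors (1,1,1).

The boundary map ∂_3: C_3 → C_2 sends each 3-simplex σ to the alternating sum Σ_i (−1)^i (σ with its i-th vertex removed). For instance
  ∂abcd = bcd − acd + abd − abc.
The resulting 4×1 matrix has rank 1, and its Smith normal form has invariant factors (1).

Reading off H_k = ker ∂_k / im ∂_{k+1}:

  H_2: rank ker ∂_2 − rank ∂_3 = (4 − 3) − 1 = 0, and the invariant factors of ∂_3 are all 1, so H_2 = 0.

H_2 = 0.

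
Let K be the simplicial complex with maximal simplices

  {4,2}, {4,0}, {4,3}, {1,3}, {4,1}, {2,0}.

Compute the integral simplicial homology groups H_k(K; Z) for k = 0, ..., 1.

Fix the vertex order 0 < 1 < 2 < 3 < 4 and write every simplex with vertices in increasing order. Then dim K = 1 and the simplices of K are:

  0-simplices (5): [0], [1], [2], [3], [4]
  1-simplices (6): [0,2], [0,4], [1,3], [1,4], [2,4], [3,4]

Hence C_0 ≅ Z^5, C_1 ≅ Z^6.

The boundary map ∂_1: C_1 → C_0 sends each edge [p,q] (with p < q) to q − p. For instance
  ∂[0,2] = [2] − [0].
The resulting 5×6 matrix has rank 4, and its Smith normal form has invariant factors (1,1,1,1).

From H_k ≅ ker(∂_k) / im(∂_{k+1}) we obtain:

  H_0: rank C_0 − rank ∂_1 = 5 − 4 = 1, and the invariant factors of ∂_1 are all 1, so H_0 = Z.
  H_1: rank ker ∂_1 − rank ∂_2 = (6 − 4) − 0 = 2, and there is no ∂_2, so H_1 = Z^2.

H_0 = Z,  H_1 = Z^2.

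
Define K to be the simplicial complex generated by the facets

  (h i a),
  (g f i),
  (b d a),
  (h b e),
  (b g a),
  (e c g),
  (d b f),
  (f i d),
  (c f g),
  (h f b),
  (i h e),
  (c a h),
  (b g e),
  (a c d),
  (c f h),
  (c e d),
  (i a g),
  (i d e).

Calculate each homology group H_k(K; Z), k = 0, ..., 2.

K has 9 vertices, 27 edges, 18 triangles.
rank ∂_0 = 0, rank ∂_1 = 8 ⇒ b_0 = 9 − 0 − 8 = 1; all invariant factors of ∂_1 are 1 so no torsion. So H_0 ≅ Z.
rank ∂_1 = 8, rank ∂_2 = 17 ⇒ b_1 = 27 − 8 − 17 = 2; all invariant factors of ∂_2 are 1 so no torsion. So H_1 ≅ Z^2.
rank ∂_2 = 17, rank ∂_3 = 0 ⇒ b_2 = 18 − 17 − 0 = 1. So H_2 ≅ Z.

H_0 = Z,  H_1 = Z^2,  H_2 = Z.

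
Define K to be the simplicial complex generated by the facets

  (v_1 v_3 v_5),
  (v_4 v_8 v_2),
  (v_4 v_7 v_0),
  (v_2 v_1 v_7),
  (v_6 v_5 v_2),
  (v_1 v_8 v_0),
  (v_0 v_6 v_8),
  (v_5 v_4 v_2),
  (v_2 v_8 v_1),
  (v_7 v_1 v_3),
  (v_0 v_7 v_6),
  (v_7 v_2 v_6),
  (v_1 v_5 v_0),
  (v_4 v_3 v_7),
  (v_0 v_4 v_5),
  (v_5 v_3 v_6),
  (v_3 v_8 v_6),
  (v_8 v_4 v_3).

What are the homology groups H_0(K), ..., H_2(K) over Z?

H_0 ≅ Z,  H_1 ≅ Z^2,  H_2 ≅ Z.

Order the vertices as v_0 < v_1 < v_2 < v_3 < v_4 < v_5 < v_6 < v_7 < v_8. Listing each simplex with vertices in this order, K has dimension 2 with simplices:

  0-simplices (9): [v_0], [v_1], [v_2], [v_3], [v_4], [v_5], [v_6], [v_7], [v_8]
  1-simplices (27): (27 of them)
  2-simplices (18): (18 of them)

giving chain groups C_0 ≅ Z^9, C_1 ≅ Z^27, C_2 ≅ Z^18.

Boundary ∂_1: C_1 → C_0 sends each edge [p,q] (with p < q) to q − p.
As a 9×27 matrix over Z this has rank 8, with invariant factors (1,1,1,1,1,1,1,1).

Boundary ∂_2: C_2 → C_1 maps a triangle to the signed sum of its edges. For instance
  ∂[v_0,v_1,v_5] = [v_1,v_5] − [v_0,v_5] + [v_0,v_1],
  ∂[v_0,v_4,v_5] = [v_4,v_5] − [v_0,v_5] + [v_0,v_4].
The 27×18 boundary matrix has rank 17 and Smith normal form diag(1,1,1,1,1,1,1,1,1,1,1,1,1,1,1,1,1).

Computing H_k = (kernel of ∂_k) / (image of ∂_{k+1}):

  H_0: rank C_0 − rank ∂_1 = 9 − 8 = 1, and the invariant factors of ∂_1 are all 1, so H_0 ≅ Z.
  H_1: rank ker ∂_1 − rank ∂_2 = (27 − 8) − 17 = 2, and the invariant factors of ∂_2 are all 1, so H_1 ≅ Z^2.
  H_2: rank ker ∂_2 − rank ∂_3 = (18 − 17) − 0 = 1, and there is no ∂_3, so H_2 ≅ Z.

As a check, the Euler characteristic is 9 − 27 + 18 = 0, which agrees with 1 − 2 + 1 = 0.
(K is a triangulation of the torus T^2.)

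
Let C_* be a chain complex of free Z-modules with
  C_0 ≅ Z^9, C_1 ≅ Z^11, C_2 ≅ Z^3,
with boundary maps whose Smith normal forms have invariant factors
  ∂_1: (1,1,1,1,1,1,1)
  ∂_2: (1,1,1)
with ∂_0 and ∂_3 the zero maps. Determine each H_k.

H_0 ≅ Z^2,  H_1 ≅ Z,  H_2 = 0.

H_0: b_0 = 9 − 0 − 7 = 2; torsion from ∂_1 factors > 1: none. So H_0 ≅ Z^2.
H_1: b_1 = 11 − 7 − 3 = 1; torsion from ∂_2 factors > 1: none. So H_1 ≅ Z.
H_2: b_2 = 3 − 3 − 0 = 0; torsion from ∂_3 factors > 1: none. So H_2 ≅ 0.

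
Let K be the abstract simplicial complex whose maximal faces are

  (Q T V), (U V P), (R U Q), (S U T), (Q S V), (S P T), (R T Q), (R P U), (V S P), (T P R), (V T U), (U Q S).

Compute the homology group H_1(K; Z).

H_1 = Z/2.

Fix the vertex order P < Q < R < S < T < U < V and write every simplex with vertices in increasing order. Then dim K = 2 and the simplices of K are:

  0-simplices (7): P, Q, R, S, T, U, V
  1-simplices (18): PR, PS, PT, PU, PV, QR, QS, QT, QU, QV, RT, RU, ST, SU, SV, TU, TV, UV
  2-simplices (12): PRT, PRU, PST, PSV, PUV, QRT, QRU, QSU, QSV, QTV, STU, TUV

giving chain groups C_0 ≅ Z^7, C_1 ≅ Z^18, C_2 ≅ Z^12.

Boundary ∂_1: C_1 → C_0 maps an edge to its endpoints' difference, ∂[p,q] = q − p.
The 7×18 boundary matrix has rank 6 and Smith normal form diag(1,1,1,1,1,1).

The boundary map ∂_2: C_2 → C_1 acts by ∂[p,q,r] = [q,r] − [p,r] + [p,q]. For instance
  ∂QSV = SV − QV + QS,
  ∂TUV = UV − TV + TU.
The resulting 18×12 matrix has rank 12, and its Smith normal form has invariant factors (1,1,1,1,1,1,1,1,1,1,1,2).

Now H_k = ker ∂_k / im ∂_{k+1}, so:

  H_1: rank ker ∂_1 − rank ∂_2 = (18 − 6) − 12 = 0, and ∂_2 has invariant factor 2 > 1, so H_1 = Z/2.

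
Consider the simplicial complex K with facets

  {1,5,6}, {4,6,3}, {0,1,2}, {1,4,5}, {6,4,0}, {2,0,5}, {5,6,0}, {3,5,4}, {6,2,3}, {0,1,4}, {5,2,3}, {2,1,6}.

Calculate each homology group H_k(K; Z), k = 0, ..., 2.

Fix the vertex order 0 < 1 < 2 < 3 < 4 < 5 < 6 and write every simplex with vertices in increasing order. Then dim K = 2 and the simplices of K are:

  0-simplices (7): [0], [1], [2], [3], [4], [5], [6]
  1-simplices (18): [0,1], [0,2], [0,4], [0,5], [0,6], [1,2], [1,4], [1,5], [1,6], [2,3], [2,5], [2,6], [3,4], [3,5], [3,6], [4,5], [4,6], [5,6]
  2-simplices (12): [0,1,2], [0,1,4], [0,2,5], [0,4,6], [0,5,6], [1,2,6], [1,4,5], [1,5,6], [2,3,5], [2,3,6], [3,4,5], [3,4,6]

giving chain groups C_0 ≅ Z^7, C_1 ≅ Z^18, C_2 ≅ Z^12.

∂_1: C_1 → C_0 sends each edge [p,q] (with p < q) to q − p.
As a 7×18 matrix over Z this has rank 6, with invariant factors (1,1,1,1,1,1).

∂_2: C_2 → C_1 sends each 2-simplex [p,q,r] to [q,r] − [p,r] + [p,q]. For instance
  ∂[3,4,6] = [4,6] − [3,6] + [3,4],
  ∂[2,3,5] = [3,5] − [2,5] + [2,3].
The 18×12 boundary matrix has rank 12 and Smith normal form diag(1,1,1,1,1,1,1,1,1,1,1,2).

Reading off H_k = ker ∂_k / im ∂_{k+1}:

  H_0: rank C_0 − rank ∂_1 = 7 − 6 = 1, and the invariant factors of ∂_1 are all 1, so H_0 = Z.
  H_1: rank ker ∂_1 − rank ∂_2 = (18 − 6) − 12 = 0, and ∂_2 has invariant factor 2 > 1, so H_1 = Z/2Z.
  H_2: rank ker ∂_2 − rank ∂_3 = (12 − 12) − 0 = 0, and there is no ∂_3, so H_2 = 0.

H_0 = Z,  H_1 = Z/2Z,  H_2 = 0.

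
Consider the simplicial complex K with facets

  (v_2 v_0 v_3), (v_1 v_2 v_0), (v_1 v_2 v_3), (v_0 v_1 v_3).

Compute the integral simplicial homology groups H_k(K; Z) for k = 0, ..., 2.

Fix the vertex order v_0 < v_1 < v_2 < v_3 and write every simplex with vertices in increasing order. Then dim K = 2 and the simplices of K are:

  0-simplices (4): [v_0], [v_1], [v_2], [v_3]
  1-simplices (6): [v_0,v_1], [v_0,v_2], [v_0,v_3], [v_1,v_2], [v_1,v_3], [v_2,v_3]
  2-simplices (4): [v_0,v_1,v_2], [v_0,v_1,v_3], [v_0,v_2,v_3], [v_1,v_2,v_3]

giving chain groups C_0 ≅ Z^4, C_1 ≅ Z^6, C_2 ≅ Z^4.

∂_1: C_1 → C_0 sends each edge [p,q] (with p < q) to q − p. For instance
  ∂[v_0,v_2] = [v_2] − [v_0].
The 4×6 boundary matrix has rank 3 and Smith normal form diag(1,1,1).

∂_2: C_2 → C_1 acts by ∂[p,q,r] = [q,r] − [p,r] + [p,q]. For instance
  ∂[v_0,v_2,v_3] = [v_2,v_3] − [v_0,v_3] + [v_0,v_2],
  ∂[v_1,v_2,v_3] = [v_2,v_3] − [v_1,v_3] + [v_1,v_2].
The 6×4 boundary matrix has rank 3 and Smith normal form diag(1,1,1).

From H_k ≅ ker(∂_k) / im(∂_{k+1}) we obtain:

  H_0: rank C_0 − rank ∂_1 = 4 − 3 = 1, and the invariant factors of ∂_1 are all 1, so H_0 = Z.
  H_1: rank ker ∂_1 − rank ∂_2 = (6 − 3) − 3 = 0, and the invariant factors of ∂_2 are all 1, so H_1 = 0.
  H_2: rank ker ∂_2 − rank ∂_3 = (4 − 3) − 0 = 1, and there is no ∂_3, so H_2 = Z.

H_0 = Z,  H_1 = 0,  H_2 = Z.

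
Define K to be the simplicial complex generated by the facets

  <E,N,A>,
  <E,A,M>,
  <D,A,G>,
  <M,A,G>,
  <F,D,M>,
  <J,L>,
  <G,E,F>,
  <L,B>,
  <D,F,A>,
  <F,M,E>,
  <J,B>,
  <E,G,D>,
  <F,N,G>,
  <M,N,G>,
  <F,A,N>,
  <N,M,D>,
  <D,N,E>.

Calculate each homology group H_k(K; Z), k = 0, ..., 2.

H_0 ≅ Z^2,  H_1 ≅ Z^3,  H_2 ≅ Z.

We work with the vertex ordering A < B < D < E < F < G < J < L < M < N. The simplices of K, each written with vertices in increasing order, are:

  0-simplices (10): A, B, D, E, F, G, J, L, M, N
  1-simplices (24): AD, AE, AF, AG, AM, AN, BJ, BL, DE, DF, DG, DM, DN, EF, EG, EM, EN, FG, FM, FN, GM, GN, JL, MN
  2-simplices (14): ADF, ADG, AEM, AEN, AFN, AGM, DEG, DEN, DFM, DMN, EFG, EFM, FGN, GMN

so the chain groups are C_0 ≅ Z^10, C_1 ≅ Z^24, C_2 ≅ Z^14.

The boundary map ∂_1: C_1 → C_0 sends each edge [p,q] (with p < q) to q − p. For instance
  ∂DE = E − D.
As a 10×24 matrix over Z this has rank 8, with invariant factors (1,1,1,1,1,1,1,1).

∂_2: C_2 → C_1 sends each 2-simplex [p,q,r] to [q,r] − [p,r] + [p,q]. For instance
  ∂ADF = DF − AF + AD,
  ∂AFN = FN − AN + AF.
This gives a 24×14 integer matrix of rank 13; reducing to Smith normal form yields diagonal entries (1,1,1,1,1,1,1,1,1,1,1,1,1).

Computing H_k = (kernel of ∂_k) / (image of ∂_{k+1}):

  H_0: rank C_0 − rank ∂_1 = 10 − 8 = 2, and the invariant factors of ∂_1 are all 1, so H_0 ≅ Z^2.
  H_1: rank ker ∂_1 − rank ∂_2 = (24 − 8) − 13 = 3, and the invariant factors of ∂_2 are all 1, so H_1 ≅ Z^3.
  H_2: rank ker ∂_2 − rank ∂_3 = (14 − 13) − 0 = 1, and there is no ∂_3, so H_2 ≅ Z.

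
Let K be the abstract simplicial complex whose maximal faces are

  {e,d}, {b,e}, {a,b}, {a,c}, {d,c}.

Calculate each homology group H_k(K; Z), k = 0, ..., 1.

H_0 ≅ Z,  H_1 ≅ Z.

Order the vertices as a < b < c < d < e. Listing each simplex with vertices in this order, K has dimension 1 with simplices:

  0-simplices (5): a, b, c, d, e
  1-simplices (5): ab, ac, be, cd, de

so the chain groups are C_0 ≅ Z^5, C_1 ≅ Z^5.

The boundary map ∂_1: C_1 → C_0 sends each edge [p,q] (with p < q) to q − p. For instance
  ∂be = e − b.
As a 5×5 matrix over Z this has rank 4, with invariant factors (1,1,1,1).

From H_k ≅ ker(∂_k) / im(∂_{k+1}) we obtain:

  H_0: rank C_0 − rank ∂_1 = 5 − 4 = 1, and the invariant factors of ∂_1 are all 1, so H_0 = Z.
  H_1: rank ker ∂_1 − rank ∂_2 = (5 − 4) − 0 = 1, and there is no ∂_2, so H_1 = Z.

As a check, the Euler characteristic is 5 − 5 = 0, which agrees with 1 − 1 = 0.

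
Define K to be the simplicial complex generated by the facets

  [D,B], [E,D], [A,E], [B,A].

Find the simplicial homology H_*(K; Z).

We work with the vertex ordering A < B < D < E. The simplices of K, each written with vertices in increasing order, are:

  0-simplices (4): A, B, D, E
  1-simplices (4): AB, AE, BD, DE

so the chain groups are C_0 ≅ Z^4, C_1 ≅ Z^4.

The boundary map ∂_1: C_1 → C_0 sends each edge [p,q] (with p < q) to q − p.
As a 4×4 matrix over Z this has rank 3, with invariant factors (1,1,1).

Computing H_k = (kernel of ∂_k) / (image of ∂_{k+1}):

  H_0: rank C_0 − rank ∂_1 = 4 − 3 = 1, and the invariant factors of ∂_1 are all 1, so H_0 = Z.
  H_1: rank ker ∂_1 − rank ∂_2 = (4 − 3) − 0 = 1, and there is no ∂_2, so H_1 = Z.

As a check, the Euler characteristic is 4 − 4 = 0, which agrees with 1 − 1 = 0.
(K is a triangulation of the circle S^1.)

H_0 = Z,  H_1 = Z.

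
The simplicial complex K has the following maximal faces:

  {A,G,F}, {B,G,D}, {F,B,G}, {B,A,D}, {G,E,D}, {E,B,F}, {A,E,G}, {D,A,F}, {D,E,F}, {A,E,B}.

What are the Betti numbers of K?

b_0 = 1, b_1 = 0, b_2 = 0.

Order the vertices as A < B < D < E < F < G. Listing each simplex with vertices in this order, K has dimension 2 with simplices:

  0-simplices (6): A, B, D, E, F, G
  1-simplices (15): AB, AD, AE, AF, AG, BD, BE, BF, BG, DE, DF, DG, EF, EG, FG
  2-simplices (10): ABD, ABE, ADF, AEG, AFG, BDG, BEF, BFG, DEF, DEG

Hence C_0 ≅ Z^6, C_1 ≅ Z^15, C_2 ≅ Z^10.

∂_1: C_1 → C_0 maps an edge to its endpoints' difference, ∂[p,q] = q − p. For instance
  ∂BG = G − B.
The 6×15 boundary matrix has rank 5 and Smith normal form diag(1,1,1,1,1).

∂_2: C_2 → C_1 acts by ∂[p,q,r] = [q,r] − [p,r] + [p,q]. For instance
  ∂ABD = BD − AD + AB,
  ∂DEF = EF − DF + DE.
As a 15×10 matrix over Z this has rank 10, with invariant factors (1,1,1,1,1,1,1,1,1,2).

Reading off H_k = ker ∂_k / im ∂_{k+1}:

  H_0: rank C_0 − rank ∂_1 = 6 − 5 = 1, and the invariant factors of ∂_1 are all 1, so H_0 = Z.
  H_1: rank ker ∂_1 − rank ∂_2 = (15 − 5) − 10 = 0, and ∂_2 has invariant factor 2 > 1, so H_1 = Z/2.
  H_2: rank ker ∂_2 − rank ∂_3 = (10 − 10) − 0 = 0, and there is no ∂_3, so H_2 = 0.

As a check, the Euler characteristic is 6 − 15 + 10 = 1, which agrees with 1 − 0 + 0 = 1.
(K is a triangulation of the real projective plane RP^2.)

Hence the Betti numbers are b_0 = 1, b_1 = 0, b_2 = 0.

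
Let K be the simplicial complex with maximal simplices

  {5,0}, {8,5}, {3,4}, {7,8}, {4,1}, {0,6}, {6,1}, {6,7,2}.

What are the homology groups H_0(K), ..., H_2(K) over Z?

H_0 ≅ Z,  H_1 ≅ Z,  H_2 = 0.

Order the vertices as 0 < 1 < 2 < 3 < 4 < 5 < 6 < 7 < 8. Listing each simplex with vertices in this order, K has dimension 2 with simplices:

  0-simplices (9): [0], [1], [2], [3], [4], [5], [6], [7], [8]
  1-simplices (10): [0,5], [0,6], [1,4], [1,6], [2,6], [2,7], [3,4], [5,8], [6,7], [7,8]
  2-simplices (1): [2,6,7]

so the chain groups are C_0 ≅ Z^9, C_1 ≅ Z^10, C_2 ≅ Z^1.

Boundary ∂_1: C_1 → C_0 is given by ∂[p,q] = [q] − [p].
The 9×10 boundary matrix has rank 8 and Smith normal form diag(1,1,1,1,1,1,1,1).

The boundary map ∂_2: C_2 → C_1 acts by ∂[p,q,r] = [q,r] − [p,r] + [p,q]. For instance
  ∂[2,6,7] = [6,7] − [2,7] + [2,6].
This gives a 10×1 integer matrix of rank 1; reducing to Smith normal form yields diagonal entries (1).

From H_k ≅ ker(∂_k) / im(∂_{k+1}) we obtain:

  H_0: rank C_0 − rank ∂_1 = 9 − 8 = 1, and the invariant factors of ∂_1 are all 1, so H_0 ≅ Z.
  H_1: rank ker ∂_1 − rank ∂_2 = (10 − 8) − 1 = 1, and the invariant factors of ∂_2 are all 1, so H_1 ≅ Z.
  H_2: rank ker ∂_2 − rank ∂_3 = (1 − 1) − 0 = 0, and there is no ∂_3, so H_2 ≅ 0.

As a check, the Euler characteristic is 9 − 10 + 1 = 0, which agrees with 1 − 1 + 0 = 0.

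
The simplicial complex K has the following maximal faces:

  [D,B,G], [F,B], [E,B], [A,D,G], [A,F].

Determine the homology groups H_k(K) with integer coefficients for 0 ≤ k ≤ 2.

We work with the vertex ordering A < B < D < E < F < G. The simplices of K, each written with vertices in increasing order, are:

  0-simplices (6): A, B, D, E, F, G
  1-simplices (8): AD, AF, AG, BD, BE, BF, BG, DG
  2-simplices (2): ADG, BDG

so the chain groups are C_0 ≅ Z^6, C_1 ≅ Z^8, C_2 ≅ Z^2.

∂_1: C_1 → C_0 maps an edge to its endpoints' difference, ∂[p,q] = q − p.
The resulting 6×8 matrix has rank 5, and its Smith normal form has invariant factors (1,1,1,1,1).

Boundary ∂_2: C_2 → C_1 sends each 2-simplex [p,q,r] to [q,r] − [p,r] + [p,q]. For instance
  ∂BDG = DG − BG + BD,
  ∂ADG = DG − AG + AD.
The resulting 8×2 matrix has rank 2, and its Smith normal form has invariant factors (1,1).

From H_k ≅ ker(∂_k) / im(∂_{k+1}) we obtain:

  H_0: rank C_0 − rank ∂_1 = 6 − 5 = 1, and the invariant factors of ∂_1 are all 1, so H_0 = Z.
  H_1: rank ker ∂_1 − rank ∂_2 = (8 − 5) − 2 = 1, and the invariant factors of ∂_2 are all 1, so H_1 = Z.
  H_2: rank ker ∂_2 − rank ∂_3 = (2 − 2) − 0 = 0, and there is no ∂_3, so H_2 = 0.

H_0 ≅ Z,  H_1 ≅ Z,  H_2 = 0.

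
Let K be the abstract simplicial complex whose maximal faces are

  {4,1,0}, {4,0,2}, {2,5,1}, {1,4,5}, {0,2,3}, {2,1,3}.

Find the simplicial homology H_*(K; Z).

Fix the vertex order 0 < 1 < 2 < 3 < 4 < 5 and write every simplex with vertices in increasing order. Then dim K = 2 and the simplices of K are:

  0-simplices (6): [0], [1], [2], [3], [4], [5]
  1-simplices (12): [0,1], [0,2], [0,3], [0,4], [1,2], [1,3], [1,4], [1,5], [2,3], [2,4], [2,5], [4,5]
  2-simplices (6): [0,1,4], [0,2,3], [0,2,4], [1,2,3], [1,2,5], [1,4,5]

giving chain groups C_0 ≅ Z^6, C_1 ≅ Z^12, C_2 ≅ Z^6.

∂_1: C_1 → C_0 is given by ∂[p,q] = [q] − [p]. For instance
  ∂[2,3] = [3] − [2].
The resulting 6×12 matrix has rank 5, and its Smith normal form has invariant factors (1,1,1,1,1).

∂_2: C_2 → C_1 maps a triangle to the signed sum of its edges. For instance
  ∂[1,4,5] = [4,5] − [1,5] + [1,4],
  ∂[1,2,5] = [2,5] − [1,5] + [1,2].
The 12×6 boundary matrix has rank 6 and Smith normal form diag(1,1,1,1,1,1).

Reading off H_k = ker ∂_k / im ∂_{k+1}:

  H_0: rank C_0 − rank ∂_1 = 6 − 5 = 1, and the invariant factors of ∂_1 are all 1, so H_0 ≅ Z.
  H_1: rank ker ∂_1 − rank ∂_2 = (12 − 5) − 6 = 1, and the invariant factors of ∂_2 are all 1, so H_1 ≅ Z.
  H_2: rank ker ∂_2 − rank ∂_3 = (6 − 6) − 0 = 0, and there is no ∂_3, so H_2 ≅ 0.

H_0 = Z,  H_1 = Z,  H_2 = 0.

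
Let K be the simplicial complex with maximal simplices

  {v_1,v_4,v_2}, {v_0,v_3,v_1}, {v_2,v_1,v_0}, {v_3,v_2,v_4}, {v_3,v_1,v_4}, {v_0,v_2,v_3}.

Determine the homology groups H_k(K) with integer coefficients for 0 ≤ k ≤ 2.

H_0 ≅ Z,  H_1 = 0,  H_2 ≅ Z.

Order the vertices as v_0 < v_1 < v_2 < v_3 < v_4. Listing each simplex with vertices in this order, K has dimension 2 with simplices:

  0-simplices (5): [v_0], [v_1], [v_2], [v_3], [v_4]
  1-simplices (9): [v_0,v_1], [v_0,v_2], [v_0,v_3], [v_1,v_2], [v_1,v_3], [v_1,v_4], [v_2,v_3], [v_2,v_4], [v_3,v_4]
  2-simplices (6): [v_0,v_1,v_2], [v_0,v_1,v_3], [v_0,v_2,v_3], [v_1,v_2,v_4], [v_1,v_3,v_4], [v_2,v_3,v_4]

so the chain groups are C_0 ≅ Z^5, C_1 ≅ Z^9, C_2 ≅ Z^6.

The boundary map ∂_1: C_1 → C_0 sends each edge [p,q] (with p < q) to q − p. For instance
  ∂[v_1,v_2] = [v_2] − [v_1].
The 5×9 boundary matrix has rank 4 and Smith normal form diag(1,1,1,1).

Boundary ∂_2: C_2 → C_1 acts by ∂[p,q,r] = [q,r] − [p,r] + [p,q]. For instance
  ∂[v_1,v_2,v_4] = [v_2,v_4] − [v_1,v_4] + [v_1,v_2],
  ∂[v_2,v_3,v_4] = [v_3,v_4] − [v_2,v_4] + [v_2,v_3].
The 9×6 boundary matrix has rank 5 and Smith normal form diag(1,1,1,1,1).

Computing H_k = (kernel of ∂_k) / (image of ∂_{k+1}):

  H_0: rank C_0 − rank ∂_1 = 5 − 4 = 1, and the invariant factors of ∂_1 are all 1, so H_0 = Z.
  H_1: rank ker ∂_1 − rank ∂_2 = (9 − 4) − 5 = 0, and the invariant factors of ∂_2 are all 1, so H_1 = 0.
  H_2: rank ker ∂_2 − rank ∂_3 = (6 − 5) − 0 = 1, and there is no ∂_3, so H_2 = Z.

As a check, the Euler characteristic is 5 − 9 + 6 = 2, which agrees with 1 − 0 + 1 = 2.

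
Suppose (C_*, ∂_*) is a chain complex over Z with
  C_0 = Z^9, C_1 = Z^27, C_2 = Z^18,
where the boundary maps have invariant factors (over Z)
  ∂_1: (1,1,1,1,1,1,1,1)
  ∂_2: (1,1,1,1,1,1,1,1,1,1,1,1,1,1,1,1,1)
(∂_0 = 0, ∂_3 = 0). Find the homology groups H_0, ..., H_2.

H_0 ≅ Z,  H_1 ≅ Z^2,  H_2 ≅ Z.

H_0: b_0 = 9 − 0 − 8 = 1; torsion from ∂_1 factors > 1: none. So H_0 ≅ Z.
H_1: b_1 = 27 − 8 − 17 = 2; torsion from ∂_2 factors > 1: none. So H_1 ≅ Z^2.
H_2: b_2 = 18 − 17 − 0 = 1; torsion from ∂_3 factors > 1: none. So H_2 ≅ Z.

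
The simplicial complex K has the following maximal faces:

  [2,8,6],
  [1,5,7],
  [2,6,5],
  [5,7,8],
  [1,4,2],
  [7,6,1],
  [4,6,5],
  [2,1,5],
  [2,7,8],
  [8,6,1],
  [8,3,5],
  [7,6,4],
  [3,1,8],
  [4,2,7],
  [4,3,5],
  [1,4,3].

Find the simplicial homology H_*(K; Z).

H_0 ≅ Z,  H_1 ≅ Z^2,  H_2 ≅ Z.

Take the total order 1 < 2 < 3 < 4 < 5 < 6 < 7 < 8 on the vertex set. Then K (dimension 2) consists of the simplices:

  0-simplices (8): [1], [2], [3], [4], [5], [6], [7], [8]
  1-simplices (24): (24 of them)
  2-simplices (16): [1,2,4], [1,2,5], [1,3,4], [1,3,8], [1,5,7], [1,6,7], [1,6,8], [2,4,7], [2,5,6], [2,6,8], [2,7,8], [3,4,5], [3,5,8], [4,5,6], [4,6,7], [5,7,8]

so the chain groups are C_0 ≅ Z^8, C_1 ≅ Z^24, C_2 ≅ Z^16.

∂_1: C_1 → C_0 sends each edge [p,q] (with p < q) to q − p. For instance
  ∂[1,8] = [8] − [1].
The 8×24 boundary matrix has rank 7 and Smith normal form diag(1,1,1,1,1,1,1).

The boundary map ∂_2: C_2 → C_1 maps a triangle to the signed sum of its edges. For instance
  ∂[2,6,8] = [6,8] − [2,8] + [2,6],
  ∂[1,2,4] = [2,4] − [1,4] + [1,2].
The 24×16 boundary matrix has rank 15 and Smith normal form diag(1,1,1,1,1,1,1,1,1,1,1,1,1,1,1).

Reading off H_k = ker ∂_k / im ∂_{k+1}:

  H_0: rank C_0 − rank ∂_1 = 8 − 7 = 1, and the invariant factors of ∂_1 are all 1, so H_0 = Z.
  H_1: rank ker ∂_1 − rank ∂_2 = (24 − 7) − 15 = 2, and the invariant factors of ∂_2 are all 1, so H_1 = Z^2.
  H_2: rank ker ∂_2 − rank ∂_3 = (16 − 15) − 0 = 1, and there is no ∂_3, so H_2 = Z.

As a check, the Euler characteristic is 8 − 24 + 16 = 0, which agrees with 1 − 2 + 1 = 0.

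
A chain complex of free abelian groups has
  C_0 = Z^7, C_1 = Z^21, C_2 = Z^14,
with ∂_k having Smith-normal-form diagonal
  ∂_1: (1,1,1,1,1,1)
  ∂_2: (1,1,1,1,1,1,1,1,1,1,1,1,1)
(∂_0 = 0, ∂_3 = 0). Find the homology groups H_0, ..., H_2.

H_0: b_0 = 7 − 0 − 6 = 1; torsion from ∂_1 factors > 1: none. So H_0 = Z.
H_1: b_1 = 21 − 6 − 13 = 2; torsion from ∂_2 factors > 1: none. So H_1 = Z^2.
H_2: b_2 = 14 − 13 − 0 = 1; torsion from ∂_3 factors > 1: none. So H_2 = Z.

H_0 = Z,  H_1 = Z^2,  H_2 = Z.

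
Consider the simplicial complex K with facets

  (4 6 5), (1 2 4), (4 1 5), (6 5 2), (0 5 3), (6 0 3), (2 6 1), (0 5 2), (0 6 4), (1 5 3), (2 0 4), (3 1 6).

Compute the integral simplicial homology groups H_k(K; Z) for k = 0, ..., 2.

Fix the vertex order 0 < 1 < 2 < 3 < 4 < 5 < 6 and write every simplex with vertices in increasing order. Then dim K = 2 and the simplices of K are:

  0-simplices (7): [0], [1], [2], [3], [4], [5], [6]
  1-simplices (18): [0,2], [0,3], [0,4], [0,5], [0,6], [1,2], [1,3], [1,4], [1,5], [1,6], [2,4], [2,5], [2,6], [3,5], [3,6], [4,5], [4,6], [5,6]
  2-simplices (12): [0,2,4], [0,2,5], [0,3,5], [0,3,6], [0,4,6], [1,2,4], [1,2,6], [1,3,5], [1,3,6], [1,4,5], [2,5,6], [4,5,6]

giving chain groups C_0 ≅ Z^7, C_1 ≅ Z^18, C_2 ≅ Z^12.

Boundary ∂_1: C_1 → C_0 sends each edge [p,q] (with p < q) to q − p. For instance
  ∂[4,5] = [5] − [4].
The 7×18 boundary matrix has rank 6 and Smith normal form diag(1,1,1,1,1,1).

Boundary ∂_2: C_2 → C_1 maps a triangle to the signed sum of its edges. For instance
  ∂[0,3,6] = [3,6] − [0,6] + [0,3],
  ∂[1,3,6] = [3,6] − [1,6] + [1,3].
The resulting 18×12 matrix has rank 12, and its Smith normal form has invariant factors (1,1,1,1,1,1,1,1,1,1,1,2).

Reading off H_k = ker ∂_k / im ∂_{k+1}:

  H_0: rank C_0 − rank ∂_1 = 7 − 6 = 1, and the invariant factors of ∂_1 are all 1, so H_0 = Z.
  H_1: rank ker ∂_1 − rank ∂_2 = (18 − 6) − 12 = 0, and ∂_2 has invariant factor 2 > 1, so H_1 = Z/2.
  H_2: rank ker ∂_2 − rank ∂_3 = (12 − 12) − 0 = 0, and there is no ∂_3, so H_2 = 0.

As a check, the Euler characteristic is 7 − 18 + 12 = 1, which agrees with 1 − 0 + 0 = 1.

H_0 = Z,  H_1 = Z/2,  H_2 = 0.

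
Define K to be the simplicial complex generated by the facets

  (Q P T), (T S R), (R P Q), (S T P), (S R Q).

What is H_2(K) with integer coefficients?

H_2 = 0.

Order the vertices as P < Q < R < S < T. Listing each simplex with vertices in this order, K has dimension 2 with simplices:

  0-simplices (5): P, Q, R, S, T
  1-simplices (10): PQ, PR, PS, PT, QR, QS, QT, RS, RT, ST
  2-simplices (5): PQR, PQT, PST, QRS, RST

giving chain groups C_0 ≅ Z^5, C_1 ≅ Z^10, C_2 ≅ Z^5.

The boundary map ∂_1: C_1 → C_0 sends each edge [p,q] (with p < q) to q − p. For instance
  ∂RT = T − R.
The 5×10 boundary matrix has rank 4 and Smith normal form diag(1,1,1,1).

∂_2: C_2 → C_1 sends each 2-simplex [p,q,r] to [q,r] − [p,r] + [p,q]. For instance
  ∂RST = ST − RT + RS,
  ∂PQR = QR − PR + PQ.
This gives a 10×5 integer matrix of rank 5; reducing to Smith normal form yields diagonal entries (1,1,1,1,1).

Computing H_k = (kernel of ∂_k) / (image of ∂_{k+1}):

  H_2: rank ker ∂_2 − rank ∂_3 = (5 − 5) − 0 = 0, and there is no ∂_3, so H_2 ≅ 0.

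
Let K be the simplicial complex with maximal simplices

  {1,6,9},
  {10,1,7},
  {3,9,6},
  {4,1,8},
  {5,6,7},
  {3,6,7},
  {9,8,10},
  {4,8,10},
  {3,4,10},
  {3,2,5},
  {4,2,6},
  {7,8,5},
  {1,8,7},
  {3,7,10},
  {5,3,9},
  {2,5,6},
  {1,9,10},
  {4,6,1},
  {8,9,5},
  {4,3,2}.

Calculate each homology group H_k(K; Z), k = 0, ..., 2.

H_0 = Z,  H_1 = Z ⊕ Z/2,  H_2 = 0.

K has 10 vertices, 30 edges, 20 triangles.
rank ∂_0 = 0, rank ∂_1 = 9 ⇒ b_0 = 10 − 0 − 9 = 1; all invariant factors of ∂_1 are 1 so no torsion. So H_0 = Z.
rank ∂_1 = 9, rank ∂_2 = 20 ⇒ b_1 = 30 − 9 − 20 = 1; ∂_2 has invariant factor(s) [2] giving torsion. So H_1 = Z ⊕ Z/2.
rank ∂_2 = 20, rank ∂_3 = 0 ⇒ b_2 = 20 − 20 − 0 = 0. So H_2 = 0.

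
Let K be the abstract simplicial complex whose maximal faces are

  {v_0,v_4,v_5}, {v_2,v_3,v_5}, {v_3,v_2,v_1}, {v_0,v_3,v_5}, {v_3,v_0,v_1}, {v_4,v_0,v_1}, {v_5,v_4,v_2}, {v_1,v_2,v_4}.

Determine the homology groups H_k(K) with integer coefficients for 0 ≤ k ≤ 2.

K has 6 vertices, 12 edges, 8 triangles.
rank ∂_0 = 0, rank ∂_1 = 5 ⇒ b_0 = 6 − 0 − 5 = 1; all invariant factors of ∂_1 are 1 so no torsion. So H_0 ≅ Z.
rank ∂_1 = 5, rank ∂_2 = 7 ⇒ b_1 = 12 − 5 − 7 = 0; all invariant factors of ∂_2 are 1 so no torsion. So H_1 ≅ 0.
rank ∂_2 = 7, rank ∂_3 = 0 ⇒ b_2 = 8 − 7 − 0 = 1. So H_2 ≅ Z.

H_0 = Z,  H_1 = 0,  H_2 = Z.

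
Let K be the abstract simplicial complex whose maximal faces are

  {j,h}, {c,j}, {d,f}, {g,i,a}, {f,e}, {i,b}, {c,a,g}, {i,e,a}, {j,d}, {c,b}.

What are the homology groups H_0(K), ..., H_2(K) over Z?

K has 10 vertices, 14 edges, 3 triangles.
rank ∂_0 = 0, rank ∂_1 = 9 ⇒ b_0 = 10 − 0 − 9 = 1; all invariant factors of ∂_1 are 1 so no torsion. So H_0 ≅ Z.
rank ∂_1 = 9, rank ∂_2 = 3 ⇒ b_1 = 14 − 9 − 3 = 2; all invariant factors of ∂_2 are 1 so no torsion. So H_1 ≅ Z^2.
rank ∂_2 = 3, rank ∂_3 = 0 ⇒ b_2 = 3 − 3 − 0 = 0. So H_2 ≅ 0.

H_0 = Z,  H_1 = Z^2,  H_2 = 0.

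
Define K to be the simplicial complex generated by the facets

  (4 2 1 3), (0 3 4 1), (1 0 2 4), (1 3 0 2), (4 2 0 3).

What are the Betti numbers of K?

b_0 = 1, b_1 = 0, b_2 = 0, b_3 = 1.

Take the total order 0 < 1 < 2 < 3 < 4 on the vertex set. Then K (dimension 3) consists of the simplices:

  0-simplices (5): [0], [1], [2], [3], [4]
  1-simplices (10): [0,1], [0,2], [0,3], [0,4], [1,2], [1,3], [1,4], [2,3], [2,4], [3,4]
  2-simplices (10): [0,1,2], [0,1,3], [0,1,4], [0,2,3], [0,2,4], [0,3,4], [1,2,3], [1,2,4], [1,3,4], [2,3,4]
  3-simplices (5): [0,1,2,3], [0,1,2,4], [0,1,3,4], [0,2,3,4], [1,2,3,4]

Hence C_0 ≅ Z^5, C_1 ≅ Z^10, C_2 ≅ Z^10, C_3 ≅ Z^5.

The boundary map ∂_1: C_1 → C_0 maps an edge to its endpoints' difference, ∂[p,q] = q − p. For instance
  ∂[2,3] = [3] − [2].
This gives a 5×10 integer matrix of rank 4; reducing to Smith normal form yields diagonal entries (1,1,1,1).

∂_2: C_2 → C_1 acts by ∂[p,q,r] = [q,r] − [p,r] + [p,q]. For instance
  ∂[0,1,3] = [1,3] − [0,3] + [0,1],
  ∂[0,3,4] = [3,4] − [0,4] + [0,3].
As a 10×10 matrix over Z this has rank 6, with invariant factors (1,1,1,1,1,1).

Boundary ∂_3: C_3 → C_2 sends each 3-simplex σ to the alternating sum Σ_i (−1)^i (σ with its i-th vertex removed). For instance
  ∂[0,1,3,4] = [1,3,4] − [0,3,4] + [0,1,4] − [0,1,3],
  ∂[0,2,3,4] = [2,3,4] − [0,3,4] + [0,2,4] − [0,2,3].
As a 10×5 matrix over Z this has rank 4, with invariant factors (1,1,1,1).

Now H_k = ker ∂_k / im ∂_{k+1}, so:

  H_0: rank C_0 − rank ∂_1 = 5 − 4 = 1, and the invariant factors of ∂_1 are all 1, so H_0 = Z.
  H_1: rank ker ∂_1 − rank ∂_2 = (10 − 4) − 6 = 0, and the invariant factors of ∂_2 are all 1, so H_1 = 0.
  H_2: rank ker ∂_2 − rank ∂_3 = (10 − 6) − 4 = 0, and the invariant factors of ∂_3 are all 1, so H_2 = 0.
  H_3: rank ker ∂_3 − rank ∂_4 = (5 − 4) − 0 = 1, and there is no ∂_4, so H_3 = Z.

(K is a triangulation of the 3-sphere S^3.)

Hence the Betti numbers are b_0 = 1, b_1 = 0, b_2 = 0, b_3 = 1.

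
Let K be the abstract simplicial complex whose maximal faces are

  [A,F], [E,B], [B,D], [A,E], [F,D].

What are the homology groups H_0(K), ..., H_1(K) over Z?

H_0 ≅ Z,  H_1 ≅ Z.

Take the total order A < B < D < E < F on the vertex set. Then K (dimension 1) consists of the simplices:

  0-simplices (5): A, B, D, E, F
  1-simplices (5): AE, AF, BD, BE, DF

Hence C_0 ≅ Z^5, C_1 ≅ Z^5.

∂_1: C_1 → C_0 sends each edge [p,q] (with p < q) to q − p.
This gives a 5×5 integer matrix of rank 4; reducing to Smith normal form yields diagonal entries (1,1,1,1).

Reading off H_k = ker ∂_k / im ∂_{k+1}:

  H_0: rank C_0 − rank ∂_1 = 5 − 4 = 1, and the invariant factors of ∂_1 are all 1, so H_0 ≅ Z.
  H_1: rank ker ∂_1 − rank ∂_2 = (5 − 4) − 0 = 1, and there is no ∂_2, so H_1 ≅ Z.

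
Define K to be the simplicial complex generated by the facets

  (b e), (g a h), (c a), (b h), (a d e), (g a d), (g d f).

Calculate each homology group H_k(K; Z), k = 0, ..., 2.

Fix the vertex order a < b < c < d < e < f < g < h and write every simplex with vertices in increasing order. Then dim K = 2 and the simplices of K are:

  0-simplices (8): a, b, c, d, e, f, g, h
  1-simplices (12): ac, ad, ae, ag, ah, be, bh, de, df, dg, fg, gh
  2-simplices (4): ade, adg, agh, dfg

so the chain groups are C_0 ≅ Z^8, C_1 ≅ Z^12, C_2 ≅ Z^4.

The boundary map ∂_1: C_1 → C_0 sends each edge [p,q] (with p < q) to q − p.
The 8×12 boundary matrix has rank 7 and Smith normal form diag(1,1,1,1,1,1,1).

Boundary ∂_2: C_2 → C_1 acts by ∂[p,q,r] = [q,r] − [p,r] + [p,q]. For instance
  ∂dfg = fg − dg + df,
  ∂adg = dg − ag + ad.
This gives a 12×4 integer matrix of rank 4; reducing to Smith normal form yields diagonal entries (1,1,1,1).

Now H_k = ker ∂_k / im ∂_{k+1}, so:

  H_0: rank C_0 − rank ∂_1 = 8 − 7 = 1, and the invariant factors of ∂_1 are all 1, so H_0 = Z.
  H_1: rank ker ∂_1 − rank ∂_2 = (12 − 7) − 4 = 1, and the invariant factors of ∂_2 are all 1, so H_1 = Z.
  H_2: rank ker ∂_2 − rank ∂_3 = (4 − 4) − 0 = 0, and there is no ∂_3, so H_2 = 0.

H_0 ≅ Z,  H_1 ≅ Z,  H_2 = 0.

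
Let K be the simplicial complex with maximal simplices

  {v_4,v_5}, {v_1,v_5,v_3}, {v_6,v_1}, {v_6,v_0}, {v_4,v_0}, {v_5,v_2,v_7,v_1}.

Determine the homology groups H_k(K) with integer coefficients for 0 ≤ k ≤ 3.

H_0 = Z,  H_1 = Z,  H_2 = 0,  H_3 = 0.

Order the vertices as v_0 < v_1 < v_2 < v_3 < v_4 < v_5 < v_6 < v_7. Listing each simplex with vertices in this order, K has dimension 3 with simplices:

  0-simplices (8): [v_0], [v_1], [v_2], [v_3], [v_4], [v_5], [v_6], [v_7]
  1-simplices (12): [v_0,v_4], [v_0,v_6], [v_1,v_2], [v_1,v_3], [v_1,v_5], [v_1,v_6], [v_1,v_7], [v_2,v_5], [v_2,v_7], [v_3,v_5], [v_4,v_5], [v_5,v_7]
  2-simplices (5): [v_1,v_2,v_5], [v_1,v_2,v_7], [v_1,v_3,v_5], [v_1,v_5,v_7], [v_2,v_5,v_7]
  3-simplices (1): [v_1,v_2,v_5,v_7]

giving chain groups C_0 ≅ Z^8, C_1 ≅ Z^12, C_2 ≅ Z^5, C_3 ≅ Z^1.

The boundary map ∂_1: C_1 → C_0 maps an edge to its endpoints' difference, ∂[p,q] = q − p. For instance
  ∂[v_5,v_7] = [v_7] − [v_5].
The 8×12 boundary matrix has rank 7 and Smith normal form diag(1,1,1,1,1,1,1).

∂_2: C_2 → C_1 acts by ∂[p,q,r] = [q,r] − [p,r] + [p,q]. For instance
  ∂[v_1,v_2,v_5] = [v_2,v_5] − [v_1,v_5] + [v_1,v_2],
  ∂[v_2,v_5,v_7] = [v_5,v_7] − [v_2,v_7] + [v_2,v_5].
The resulting 12×5 matrix has rank 4, and its Smith normal form has invariant factors (1,1,1,1).

The boundary map ∂_3: C_3 → C_2 sends each 3-simplex σ to the alternating sum Σ_i (−1)^i (σ with its i-th vertex removed). For instance
  ∂[v_1,v_2,v_5,v_7] = [v_2,v_5,v_7] − [v_1,v_5,v_7] + [v_1,v_2,v_7] − [v_1,v_2,v_5].
As a 5×1 matrix over Z this has rank 1, with invariant factors (1).

Computing H_k = (kernel of ∂_k) / (image of ∂_{k+1}):

  H_0: rank C_0 − rank ∂_1 = 8 − 7 = 1, and the invariant factors of ∂_1 are all 1, so H_0 ≅ Z.
  H_1: rank ker ∂_1 − rank ∂_2 = (12 − 7) − 4 = 1, and the invariant factors of ∂_2 are all 1, so H_1 ≅ Z.
  H_2: rank ker ∂_2 − rank ∂_3 = (5 − 4) − 1 = 0, and the invariant factors of ∂_3 are all 1, so H_2 ≅ 0.
  H_3: rank ker ∂_3 − rank ∂_4 = (1 − 1) − 0 = 0, and there is no ∂_4, so H_3 ≅ 0.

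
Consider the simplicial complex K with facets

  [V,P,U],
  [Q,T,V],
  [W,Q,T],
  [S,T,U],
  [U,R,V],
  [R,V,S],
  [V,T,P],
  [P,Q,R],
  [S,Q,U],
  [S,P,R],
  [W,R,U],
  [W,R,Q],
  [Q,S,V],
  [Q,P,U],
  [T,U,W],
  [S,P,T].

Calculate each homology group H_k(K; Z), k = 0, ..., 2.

H_0 = Z,  H_1 = Z^2,  H_2 = Z.

Order the vertices as P < Q < R < S < T < U < V < W. Listing each simplex with vertices in this order, K has dimension 2 with simplices:

  0-simplices (8): P, Q, R, S, T, U, V, W
  1-simplices (24): PQ, PR, PS, PT, PU, PV, QR, QS, QT, QU, QV, QW, RS, RU, RV, RW, ST, SU, SV, TU, TV, TW, UV, UW
  2-simplices (16): PQR, PQU, PRS, PST, PTV, PUV, QRW, QSU, QSV, QTV, QTW, RSV, RUV, RUW, STU, TUW

Hence C_0 ≅ Z^8, C_1 ≅ Z^24, C_2 ≅ Z^16.

Boundary ∂_1: C_1 → C_0 sends each edge [p,q] (with p < q) to q − p.
This gives a 8×24 integer matrix of rank 7; reducing to Smith normal form yields diagonal entries (1,1,1,1,1,1,1).

∂_2: C_2 → C_1 sends each 2-simplex [p,q,r] to [q,r] − [p,r] + [p,q]. For instance
  ∂QSU = SU − QU + QS,
  ∂PTV = TV − PV + PT.
This gives a 24×16 integer matrix of rank 15; reducing to Smith normal form yields diagonal entries (1,1,1,1,1,1,1,1,1,1,1,1,1,1,1).

Now H_k = ker ∂_k / im ∂_{k+1}, so:

  H_0: rank C_0 − rank ∂_1 = 8 − 7 = 1, and the invariant factors of ∂_1 are all 1, so H_0 = Z.
  H_1: rank ker ∂_1 − rank ∂_2 = (24 − 7) − 15 = 2, and the invariant factors of ∂_2 are all 1, so H_1 = Z^2.
  H_2: rank ker ∂_2 − rank ∂_3 = (16 − 15) − 0 = 1, and there is no ∂_3, so H_2 = Z.

(K is a triangulation of the torus T^2.)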